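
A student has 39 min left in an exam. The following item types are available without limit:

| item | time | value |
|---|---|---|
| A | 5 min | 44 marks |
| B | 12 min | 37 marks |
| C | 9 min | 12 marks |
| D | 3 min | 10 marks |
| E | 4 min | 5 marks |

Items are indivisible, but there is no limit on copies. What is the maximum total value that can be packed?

318 marks

Best value-per-unit is A at 44/5; filling with it alone gives 7×44 = 308.
Optimal mix: 7×A + 1×D → time 38, value 318.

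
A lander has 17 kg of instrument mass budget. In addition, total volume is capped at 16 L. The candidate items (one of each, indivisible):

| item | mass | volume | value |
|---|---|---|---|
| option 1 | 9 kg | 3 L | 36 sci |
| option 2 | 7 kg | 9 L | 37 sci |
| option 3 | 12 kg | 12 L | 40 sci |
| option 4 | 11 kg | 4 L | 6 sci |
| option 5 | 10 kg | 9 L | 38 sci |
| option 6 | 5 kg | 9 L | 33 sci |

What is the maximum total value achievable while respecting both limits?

Feasible sets respecting both limits:
- option 1+option 2: mass 16, volume 12, value 73
- option 1+option 6: mass 14, volume 12, value 69
- option 3: mass 12, volume 12, value 40
Best: 73 sci.

73 sci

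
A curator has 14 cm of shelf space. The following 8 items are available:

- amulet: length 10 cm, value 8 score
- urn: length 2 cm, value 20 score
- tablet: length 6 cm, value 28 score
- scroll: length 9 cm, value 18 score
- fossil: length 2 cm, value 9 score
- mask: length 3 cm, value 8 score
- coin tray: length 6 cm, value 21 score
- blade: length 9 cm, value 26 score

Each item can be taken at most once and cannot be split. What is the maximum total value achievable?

69 score

Check high-value combinations within 14 cm:
- urn+tablet+coin tray: length 2+6+6=14, value 20+28+21=69
- urn+tablet+fossil+mask: length 2+6+2+3=13, value 20+28+9+8=65
- urn+fossil+mask+coin tray: length 2+2+3+6=13, value 20+9+8+21=58
- tablet+fossil+coin tray: length 6+2+6=14, value 28+9+21=58
- urn+tablet+fossil: length 2+6+2=10, value 20+28+9=57
Best: 69 score.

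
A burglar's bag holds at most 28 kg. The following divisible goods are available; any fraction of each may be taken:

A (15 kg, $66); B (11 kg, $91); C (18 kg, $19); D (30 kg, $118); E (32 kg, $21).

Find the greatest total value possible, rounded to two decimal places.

164.87

Take in order of value per unit:
- B (91/11 per unit): all 11 → value 91, running total 91.00
- A (66/15 per unit): all 15 → value 66, running total 157.00
- D (118/30 per unit): 2 of 30 → value 2×118/30 = 7.8667, running total 164.87
Total 164.87.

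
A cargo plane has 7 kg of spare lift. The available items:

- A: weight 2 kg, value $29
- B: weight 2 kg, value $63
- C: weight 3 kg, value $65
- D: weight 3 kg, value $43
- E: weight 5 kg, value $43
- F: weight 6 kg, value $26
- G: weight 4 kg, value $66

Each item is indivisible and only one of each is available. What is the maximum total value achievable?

This is a 0/1 knapsack; check combinations near the capacity.
- A+B+C: weight 2+2+3=7, value 29+63+65=157
- A+B+D: weight 2+2+3=7, value 29+63+43=135
- C+G: weight 3+4=7, value 65+66=131
Best: $157.

$157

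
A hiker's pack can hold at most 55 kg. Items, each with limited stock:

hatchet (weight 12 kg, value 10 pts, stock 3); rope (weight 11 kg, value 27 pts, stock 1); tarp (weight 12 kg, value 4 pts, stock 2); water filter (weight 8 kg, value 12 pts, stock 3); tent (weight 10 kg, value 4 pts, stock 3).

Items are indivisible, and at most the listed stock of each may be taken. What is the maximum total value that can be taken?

Top feasible selections:
- 1×hatchet + 1×rope + 3×water filter: weight 47, value 73
- 2×hatchet + 1×rope + 2×water filter: weight 51, value 71
- 1×rope + 3×water filter + 2×tent: weight 55, value 71
Best: 73 pts.

73 pts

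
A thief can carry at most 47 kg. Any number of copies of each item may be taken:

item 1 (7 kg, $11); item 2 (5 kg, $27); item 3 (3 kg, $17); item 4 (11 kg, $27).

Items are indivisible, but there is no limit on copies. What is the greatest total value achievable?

Best value-per-unit is item 3 at 17/3; filling with it alone gives 15×17 = 255.
Optimal mix: 1×item 2 + 14×item 3 → weight 47, value 265.

$265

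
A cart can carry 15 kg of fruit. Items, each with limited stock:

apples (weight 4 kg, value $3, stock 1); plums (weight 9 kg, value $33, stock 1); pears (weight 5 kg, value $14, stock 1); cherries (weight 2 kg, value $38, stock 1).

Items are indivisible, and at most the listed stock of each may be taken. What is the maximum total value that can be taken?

$74

Top feasible selections:
- 1×apples + 1×plums + 1×cherries: weight 15, value 74
- 1×plums + 1×cherries: weight 11, value 71
Best: $74.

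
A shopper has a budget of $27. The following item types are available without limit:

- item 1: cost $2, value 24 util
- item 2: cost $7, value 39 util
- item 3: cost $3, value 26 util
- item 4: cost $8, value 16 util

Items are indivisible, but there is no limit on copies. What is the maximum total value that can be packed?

314 util

Best value-per-unit is item 1 at 24/2; filling with it alone gives 13×24 = 312.
Optimal mix: 12×item 1 + 1×item 3 → cost 27, value 314.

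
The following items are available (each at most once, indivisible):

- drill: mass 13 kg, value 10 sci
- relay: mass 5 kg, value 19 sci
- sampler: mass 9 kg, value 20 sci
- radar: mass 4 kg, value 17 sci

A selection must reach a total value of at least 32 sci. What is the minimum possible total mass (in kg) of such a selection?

Subsets with value ≥ 32, sorted by total mass:
- relay+radar: mass 9, value 36
- sampler+radar: mass 13, value 37
Minimum mass: 9 kg.

9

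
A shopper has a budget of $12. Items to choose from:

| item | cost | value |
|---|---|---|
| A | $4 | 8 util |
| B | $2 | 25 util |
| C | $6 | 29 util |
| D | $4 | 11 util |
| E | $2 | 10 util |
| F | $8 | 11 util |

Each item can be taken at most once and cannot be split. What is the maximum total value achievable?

Check high-value combinations within $12:
- B+C+D: cost 2+6+4=12, value 25+29+11=65
- B+C+E: cost 2+6+2=10, value 25+29+10=64
- A+B+C: cost 4+2+6=12, value 8+25+29=62
Best: 65 util.

65 util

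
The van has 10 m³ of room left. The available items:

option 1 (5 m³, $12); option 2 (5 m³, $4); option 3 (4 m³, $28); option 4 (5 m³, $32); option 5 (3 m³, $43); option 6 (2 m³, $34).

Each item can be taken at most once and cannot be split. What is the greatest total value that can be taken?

Check high-value combinations within 10 m³:
- option 4+option 5+option 6: volume 5+3+2=10, value 32+43+34=109
- option 3+option 5+option 6: volume 4+3+2=9, value 28+43+34=105
- option 1+option 5+option 6: volume 5+3+2=10, value 12+43+34=89
- option 2+option 5+option 6: volume 5+3+2=10, value 4+43+34=81
Best: $109.

$109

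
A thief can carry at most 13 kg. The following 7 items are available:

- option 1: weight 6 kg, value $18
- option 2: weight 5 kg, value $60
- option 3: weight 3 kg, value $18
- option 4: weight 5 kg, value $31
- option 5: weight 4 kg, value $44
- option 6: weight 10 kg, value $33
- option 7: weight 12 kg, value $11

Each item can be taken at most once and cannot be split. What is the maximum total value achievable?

$122

Check high-value combinations within 13 kg:
- option 2+option 3+option 5: weight 5+3+4=12, value 60+18+44=122
- option 2+option 3+option 4: weight 5+3+5=13, value 60+18+31=109
- option 2+option 5: weight 5+4=9, value 60+44=104
- option 3+option 4+option 5: weight 3+5+4=12, value 18+31+44=93
Best: $122.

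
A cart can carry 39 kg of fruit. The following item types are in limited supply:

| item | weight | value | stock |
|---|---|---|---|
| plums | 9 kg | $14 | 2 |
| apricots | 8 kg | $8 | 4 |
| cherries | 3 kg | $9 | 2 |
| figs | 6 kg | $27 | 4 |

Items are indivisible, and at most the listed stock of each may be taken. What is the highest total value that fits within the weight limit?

$140

Top feasible selections:
- 1×plums + 2×cherries + 4×figs: weight 39, value 140
- 1×apricots + 2×cherries + 4×figs: weight 38, value 134
Best: $140.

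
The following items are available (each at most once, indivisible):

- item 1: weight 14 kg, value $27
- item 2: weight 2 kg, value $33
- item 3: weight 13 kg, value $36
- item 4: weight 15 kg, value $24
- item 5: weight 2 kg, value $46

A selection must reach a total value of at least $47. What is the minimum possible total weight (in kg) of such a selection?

Subsets with value ≥ 47, sorted by total weight:
- item 2+item 5: weight 4, value 79
- item 3+item 5: weight 15, value 82
- item 2+item 3: weight 15, value 69
- item 1+item 5: weight 16, value 73
Minimum weight: 4 kg.

4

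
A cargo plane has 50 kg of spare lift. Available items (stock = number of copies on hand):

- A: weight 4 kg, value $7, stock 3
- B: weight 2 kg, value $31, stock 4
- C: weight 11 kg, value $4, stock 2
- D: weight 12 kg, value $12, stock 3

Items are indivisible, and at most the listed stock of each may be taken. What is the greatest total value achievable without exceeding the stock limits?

$169

Top feasible selections:
- 3×A + 4×B + 2×D: weight 44, value 169
- 1×A + 4×B + 3×D: weight 48, value 167
Best: $169.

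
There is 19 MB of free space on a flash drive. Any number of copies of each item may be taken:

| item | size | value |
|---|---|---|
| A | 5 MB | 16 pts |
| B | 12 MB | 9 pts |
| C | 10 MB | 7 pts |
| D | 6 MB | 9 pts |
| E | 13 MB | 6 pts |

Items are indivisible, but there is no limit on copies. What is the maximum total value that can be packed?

Best value-per-unit is A at 16/5, and filling with it alone uses size 3×5=15. No mix of the others beats 3×16 = 48.

48 pts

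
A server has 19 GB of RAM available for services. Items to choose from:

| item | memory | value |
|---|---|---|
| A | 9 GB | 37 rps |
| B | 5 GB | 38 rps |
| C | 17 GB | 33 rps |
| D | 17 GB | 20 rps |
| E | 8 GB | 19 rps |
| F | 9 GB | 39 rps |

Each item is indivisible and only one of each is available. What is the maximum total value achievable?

77 rps

This is a 0/1 knapsack; check combinations near the capacity.
- B+F: memory 5+9=14, value 38+39=77
- A+F: memory 9+9=18, value 37+39=76
- A+B: memory 9+5=14, value 37+38=75
Best: 77 rps.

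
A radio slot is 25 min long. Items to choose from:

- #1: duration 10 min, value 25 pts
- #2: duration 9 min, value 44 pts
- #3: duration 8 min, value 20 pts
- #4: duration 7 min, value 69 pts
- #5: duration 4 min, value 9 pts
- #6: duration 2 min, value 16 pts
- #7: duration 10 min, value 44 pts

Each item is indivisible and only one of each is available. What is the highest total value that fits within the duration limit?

138 pts

Check high-value combinations within 25 min:
- #2+#4+#5+#6: duration 9+7+4+2=22, value 44+69+9+16=138
- #4+#5+#6+#7: duration 7+4+2+10=23, value 69+9+16+44=138
- #2+#3+#4: duration 9+8+7=24, value 44+20+69=133
Best: 138 pts.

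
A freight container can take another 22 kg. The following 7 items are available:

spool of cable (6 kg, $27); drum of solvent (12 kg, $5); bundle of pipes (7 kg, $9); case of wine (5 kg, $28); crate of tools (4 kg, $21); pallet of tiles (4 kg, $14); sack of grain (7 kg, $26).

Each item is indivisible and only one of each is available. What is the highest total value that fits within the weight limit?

This is a 0/1 knapsack; check combinations near the capacity.
- spool of cable+case of wine+crate of tools+sack of grain: weight 6+5+4+7=22, value 27+28+21+26=102
- spool of cable+case of wine+pallet of tiles+sack of grain: weight 6+5+4+7=22, value 27+28+14+26=95
- spool of cable+case of wine+crate of tools+pallet of tiles: weight 6+5+4+4=19, value 27+28+21+14=90
- case of wine+crate of tools+pallet of tiles+sack of grain: weight 5+4+4+7=20, value 28+21+14+26=89
- spool of cable+crate of tools+pallet of tiles+sack of grain: weight 6+4+4+7=21, value 27+21+14+26=88
Best: $102.

$102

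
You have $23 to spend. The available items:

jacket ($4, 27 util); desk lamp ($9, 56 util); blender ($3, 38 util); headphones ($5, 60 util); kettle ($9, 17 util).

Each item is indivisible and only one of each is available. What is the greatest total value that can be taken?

This is a 0/1 knapsack; check combinations near the capacity.
- jacket+desk lamp+blender+headphones: cost 4+9+3+5=21, value 27+56+38+60=181
- desk lamp+blender+headphones: cost 9+3+5=17, value 56+38+60=154
- jacket+desk lamp+headphones: cost 4+9+5=18, value 27+56+60=143
- jacket+blender+headphones+kettle: cost 4+3+5+9=21, value 27+38+60+17=142
Best: 181 util.

181 util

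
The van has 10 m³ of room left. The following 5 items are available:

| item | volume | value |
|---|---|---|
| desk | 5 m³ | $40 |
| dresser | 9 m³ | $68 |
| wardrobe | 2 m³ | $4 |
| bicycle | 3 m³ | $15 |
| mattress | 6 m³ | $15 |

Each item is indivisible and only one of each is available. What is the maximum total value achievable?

$68

Check high-value combinations within 10 m³:
- dresser: volume 9, value 68
- desk+wardrobe+bicycle: volume 5+2+3=10, value 40+4+15=59
- desk+bicycle: volume 5+3=8, value 40+15=55
Best: $68.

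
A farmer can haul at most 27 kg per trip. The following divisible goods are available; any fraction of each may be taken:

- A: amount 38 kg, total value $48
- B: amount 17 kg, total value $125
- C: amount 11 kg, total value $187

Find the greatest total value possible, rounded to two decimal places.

304.65

Take in order of value per unit:
- C (187/11 per unit): all 11 → value 187, running total 187.00
- B (125/17 per unit): 16 of 17 → value 16×125/17 = 117.6471, running total 304.65
Total 304.65.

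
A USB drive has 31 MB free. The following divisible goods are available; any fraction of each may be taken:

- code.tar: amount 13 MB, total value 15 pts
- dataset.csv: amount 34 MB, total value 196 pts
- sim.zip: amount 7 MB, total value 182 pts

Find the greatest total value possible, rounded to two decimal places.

320.35

Take in order of value per unit:
- sim.zip (182/7 per unit): all 7 → value 182, running total 182.00
- dataset.csv (196/34 per unit): 24 of 34 → value 24×196/34 = 138.3529, running total 320.35
Total 320.35.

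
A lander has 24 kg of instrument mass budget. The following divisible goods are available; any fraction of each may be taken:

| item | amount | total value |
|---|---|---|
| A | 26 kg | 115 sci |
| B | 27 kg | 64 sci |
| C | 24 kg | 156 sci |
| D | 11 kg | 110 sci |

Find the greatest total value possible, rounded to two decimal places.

Take in order of value per unit:
- D (110/11 per unit): all 11 → value 110, running total 110.00
- C (156/24 per unit): 13 of 24 → value 13×156/24 = 84.5000, running total 194.50
Total 194.50.

194.50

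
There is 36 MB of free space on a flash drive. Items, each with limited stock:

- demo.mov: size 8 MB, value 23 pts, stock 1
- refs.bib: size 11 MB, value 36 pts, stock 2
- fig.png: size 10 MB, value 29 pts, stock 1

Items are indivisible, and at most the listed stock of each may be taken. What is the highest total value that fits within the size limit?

Top feasible selections:
- 2×refs.bib + 1×fig.png: size 32, value 101
- 1×demo.mov + 2×refs.bib: size 30, value 95
Best: 101 pts.

101 pts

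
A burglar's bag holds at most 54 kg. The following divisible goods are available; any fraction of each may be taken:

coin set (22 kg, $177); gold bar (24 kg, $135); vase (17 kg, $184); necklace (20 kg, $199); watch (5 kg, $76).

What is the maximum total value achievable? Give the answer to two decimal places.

Take in order of value per unit:
- watch (76/5 per unit): all 5 → value 76, running total 76.00
- vase (184/17 per unit): all 17 → value 184, running total 260.00
- necklace (199/20 per unit): all 20 → value 199, running total 459.00
- coin set (177/22 per unit): 12 of 22 → value 12×177/22 = 96.5455, running total 555.55
Total 555.55.

555.55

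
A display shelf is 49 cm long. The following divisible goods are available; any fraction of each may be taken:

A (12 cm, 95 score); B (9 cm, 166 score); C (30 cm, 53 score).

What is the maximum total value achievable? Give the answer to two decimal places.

310.47

Take in order of value per unit:
- B (166/9 per unit): all 9 → value 166, running total 166.00
- A (95/12 per unit): all 12 → value 95, running total 261.00
- C (53/30 per unit): 28 of 30 → value 28×53/30 = 49.4667, running total 310.47
Total 310.47.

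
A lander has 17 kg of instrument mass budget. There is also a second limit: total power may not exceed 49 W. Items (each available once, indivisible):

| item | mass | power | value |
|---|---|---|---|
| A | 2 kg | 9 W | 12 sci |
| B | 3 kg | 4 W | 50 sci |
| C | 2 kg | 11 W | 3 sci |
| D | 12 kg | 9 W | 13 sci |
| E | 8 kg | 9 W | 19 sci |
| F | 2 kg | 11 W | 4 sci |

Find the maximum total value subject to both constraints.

88 sci

Feasible sets respecting both limits:
- A+B+C+E+F: mass 17, power 44, value 88
- A+B+E+F: mass 15, power 33, value 85
- A+B+C+E: mass 15, power 33, value 84
- A+B+E: mass 13, power 22, value 81
Best: 88 sci.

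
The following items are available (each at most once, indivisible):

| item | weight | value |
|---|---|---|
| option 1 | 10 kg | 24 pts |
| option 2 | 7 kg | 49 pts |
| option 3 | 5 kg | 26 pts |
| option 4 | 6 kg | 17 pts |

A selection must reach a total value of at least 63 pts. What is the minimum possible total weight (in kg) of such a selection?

Subsets with value ≥ 63, sorted by total weight:
- option 2+option 3: weight 12, value 75
- option 2+option 4: weight 13, value 66
- option 1+option 2: weight 17, value 73
- option 2+option 3+option 4: weight 18, value 92
Minimum weight: 12 kg.

12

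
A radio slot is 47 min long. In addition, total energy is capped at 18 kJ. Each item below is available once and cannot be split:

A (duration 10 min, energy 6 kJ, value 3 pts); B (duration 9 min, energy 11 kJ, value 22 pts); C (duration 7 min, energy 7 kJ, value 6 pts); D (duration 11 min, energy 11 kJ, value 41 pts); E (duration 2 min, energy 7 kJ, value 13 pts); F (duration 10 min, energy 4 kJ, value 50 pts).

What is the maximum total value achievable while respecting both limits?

91 pts

Feasible sets respecting both limits:
- D+F: duration 21, energy 15, value 91
- B+F: duration 19, energy 15, value 72
- C+E+F: duration 19, energy 18, value 69
Best: 91 pts.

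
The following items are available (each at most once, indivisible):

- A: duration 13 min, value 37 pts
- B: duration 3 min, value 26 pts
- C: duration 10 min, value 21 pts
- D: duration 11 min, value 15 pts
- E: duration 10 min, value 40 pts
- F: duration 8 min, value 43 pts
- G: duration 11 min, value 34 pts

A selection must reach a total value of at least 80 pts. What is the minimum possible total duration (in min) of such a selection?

18

Subsets with value ≥ 80, sorted by total duration:
- E+F: duration 18, value 83
- B+E+F: duration 21, value 109
- B+C+F: duration 21, value 90
Minimum duration: 18 min.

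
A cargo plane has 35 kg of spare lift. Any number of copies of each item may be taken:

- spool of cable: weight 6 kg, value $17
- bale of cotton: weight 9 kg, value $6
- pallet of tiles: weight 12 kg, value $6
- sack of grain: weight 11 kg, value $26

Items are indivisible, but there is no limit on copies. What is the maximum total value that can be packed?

Best value-per-unit is spool of cable at 17/6; filling with it alone gives 5×17 = 85.
Optimal mix: 4×spool of cable + 1×sack of grain → weight 35, value 94.

$94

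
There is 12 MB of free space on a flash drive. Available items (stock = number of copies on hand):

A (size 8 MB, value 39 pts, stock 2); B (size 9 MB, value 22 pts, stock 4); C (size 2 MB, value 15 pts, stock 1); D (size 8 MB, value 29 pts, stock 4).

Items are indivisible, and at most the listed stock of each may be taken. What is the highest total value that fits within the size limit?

Best selections within size 12 and stock limits:
- 1×A + 1×C: size 10, value 54
- 1×C + 1×D: size 10, value 44
Best: 54 pts.

54 pts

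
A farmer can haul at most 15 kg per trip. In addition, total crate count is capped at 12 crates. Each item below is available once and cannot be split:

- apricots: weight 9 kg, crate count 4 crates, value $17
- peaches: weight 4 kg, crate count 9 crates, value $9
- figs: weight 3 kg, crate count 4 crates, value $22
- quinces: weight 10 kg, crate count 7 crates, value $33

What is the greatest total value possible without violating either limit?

$55

Feasible sets respecting both limits:
- figs+quinces: weight 13, crate count 11, value 55
- apricots+figs: weight 12, crate count 8, value 39
- quinces: weight 10, crate count 7, value 33
Best: $55.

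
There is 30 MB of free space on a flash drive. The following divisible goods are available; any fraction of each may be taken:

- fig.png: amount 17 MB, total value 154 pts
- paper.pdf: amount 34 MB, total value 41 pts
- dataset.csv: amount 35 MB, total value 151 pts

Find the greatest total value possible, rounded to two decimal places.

210.09

Take in order of value per unit:
- fig.png (154/17 per unit): all 17 → value 154, running total 154.00
- dataset.csv (151/35 per unit): 13 of 35 → value 13×151/35 = 56.0857, running total 210.09
Total 210.09.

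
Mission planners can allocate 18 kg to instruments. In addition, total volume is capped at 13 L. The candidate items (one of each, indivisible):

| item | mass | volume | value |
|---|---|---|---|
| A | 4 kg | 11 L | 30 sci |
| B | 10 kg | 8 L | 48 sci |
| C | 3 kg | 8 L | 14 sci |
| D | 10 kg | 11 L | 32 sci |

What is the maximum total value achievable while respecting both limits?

48 sci

Feasible sets respecting both limits:
- B: mass 10, volume 8, value 48
- D: mass 10, volume 11, value 32
- A: mass 4, volume 11, value 30
- C: mass 3, volume 8, value 14
Best: 48 sci.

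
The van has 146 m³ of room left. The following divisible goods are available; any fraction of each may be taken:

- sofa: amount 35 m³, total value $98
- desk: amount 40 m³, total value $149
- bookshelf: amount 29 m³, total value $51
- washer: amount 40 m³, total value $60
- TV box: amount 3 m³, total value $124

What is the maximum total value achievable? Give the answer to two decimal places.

Take in order of value per unit:
- TV box (124/3 per unit): all 3 → value 124, running total 124.00
- desk (149/40 per unit): all 40 → value 149, running total 273.00
- sofa (98/35 per unit): all 35 → value 98, running total 371.00
- bookshelf (51/29 per unit): all 29 → value 51, running total 422.00
- washer (60/40 per unit): 39 of 40 → value 39×60/40 = 58.5000, running total 480.50
Total 480.50.

480.50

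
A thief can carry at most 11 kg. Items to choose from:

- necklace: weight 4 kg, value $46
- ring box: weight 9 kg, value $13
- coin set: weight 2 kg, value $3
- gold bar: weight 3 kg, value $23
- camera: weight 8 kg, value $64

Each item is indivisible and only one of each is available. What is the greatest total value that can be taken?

$87

Check high-value combinations within 11 kg:
- gold bar+camera: weight 3+8=11, value 23+64=87
- necklace+coin set+gold bar: weight 4+2+3=9, value 46+3+23=72
- necklace+gold bar: weight 4+3=7, value 46+23=69
Best: $87.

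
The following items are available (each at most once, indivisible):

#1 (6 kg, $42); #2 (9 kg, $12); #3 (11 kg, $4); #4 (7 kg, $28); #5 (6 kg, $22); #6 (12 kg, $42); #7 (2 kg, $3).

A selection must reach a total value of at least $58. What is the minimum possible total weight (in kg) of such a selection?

Subsets with value ≥ 58, sorted by total weight:
- #1+#5: weight 12, value 64
- #1+#4: weight 13, value 70
- #1+#5+#7: weight 14, value 67
- #1+#4+#7: weight 15, value 73
Minimum weight: 12 kg.

12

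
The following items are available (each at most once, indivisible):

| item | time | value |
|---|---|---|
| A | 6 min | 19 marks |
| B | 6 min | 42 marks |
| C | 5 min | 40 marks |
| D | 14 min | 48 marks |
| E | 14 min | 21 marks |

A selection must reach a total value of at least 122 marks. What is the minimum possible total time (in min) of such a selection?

Subsets with value ≥ 122, sorted by total time:
- B+C+D: time 25, value 130
- A+B+C+D: time 31, value 149
- A+B+C+E: time 31, value 122
- B+C+D+E: time 39, value 151
Minimum time: 25 min.

25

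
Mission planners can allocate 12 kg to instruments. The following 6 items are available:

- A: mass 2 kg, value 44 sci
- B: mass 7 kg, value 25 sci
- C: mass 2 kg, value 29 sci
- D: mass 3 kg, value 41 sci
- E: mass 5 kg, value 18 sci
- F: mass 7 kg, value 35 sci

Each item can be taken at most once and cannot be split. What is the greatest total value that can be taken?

132 sci

This is a 0/1 knapsack; check combinations near the capacity.
- A+C+D+E: mass 2+2+3+5=12, value 44+29+41+18=132
- A+D+F: mass 2+3+7=12, value 44+41+35=120
- A+C+D: mass 2+2+3=7, value 44+29+41=114
- A+B+D: mass 2+7+3=12, value 44+25+41=110
Best: 132 sci.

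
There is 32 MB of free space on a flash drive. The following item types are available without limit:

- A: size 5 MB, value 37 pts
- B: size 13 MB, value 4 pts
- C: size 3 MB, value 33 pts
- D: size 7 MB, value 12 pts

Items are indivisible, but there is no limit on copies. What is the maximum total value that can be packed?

Best value-per-unit is C at 33/3; filling with it alone gives 10×33 = 330.
Optimal mix: 1×A + 9×C → size 32, value 334.

334 pts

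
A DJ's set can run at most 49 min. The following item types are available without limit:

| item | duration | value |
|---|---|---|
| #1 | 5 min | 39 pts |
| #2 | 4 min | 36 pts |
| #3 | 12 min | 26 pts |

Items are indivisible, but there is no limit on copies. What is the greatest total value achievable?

435 pts

Best value-per-unit is #2 at 36/4; filling with it alone gives 12×36 = 432.
Optimal mix: 1×#1 + 11×#2 → duration 49, value 435.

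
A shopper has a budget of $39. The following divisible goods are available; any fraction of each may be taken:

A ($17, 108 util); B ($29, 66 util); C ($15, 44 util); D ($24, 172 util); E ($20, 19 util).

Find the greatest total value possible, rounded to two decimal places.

267.29

Take in order of value per unit:
- D (172/24 per unit): all 24 → value 172, running total 172.00
- A (108/17 per unit): 15 of 17 → value 15×108/17 = 95.2941, running total 267.29
Total 267.29.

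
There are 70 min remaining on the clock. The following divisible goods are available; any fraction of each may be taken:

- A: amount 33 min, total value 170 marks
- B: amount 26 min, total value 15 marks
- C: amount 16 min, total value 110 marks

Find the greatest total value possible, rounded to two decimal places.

Take in order of value per unit:
- C (110/16 per unit): all 16 → value 110, running total 110.00
- A (170/33 per unit): all 33 → value 170, running total 280.00
- B (15/26 per unit): 21 of 26 → value 21×15/26 = 12.1154, running total 292.12
Total 292.12.

292.12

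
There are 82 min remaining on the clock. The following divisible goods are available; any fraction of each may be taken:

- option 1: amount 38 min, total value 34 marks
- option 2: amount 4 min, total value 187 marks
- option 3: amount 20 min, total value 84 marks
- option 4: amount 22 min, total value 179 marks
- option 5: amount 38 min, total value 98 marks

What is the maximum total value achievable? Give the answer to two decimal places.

542.84

Take in order of value per unit:
- option 2 (187/4 per unit): all 4 → value 187, running total 187.00
- option 4 (179/22 per unit): all 22 → value 179, running total 366.00
- option 3 (84/20 per unit): all 20 → value 84, running total 450.00
- option 5 (98/38 per unit): 36 of 38 → value 36×98/38 = 92.8421, running total 542.84
Total 542.84.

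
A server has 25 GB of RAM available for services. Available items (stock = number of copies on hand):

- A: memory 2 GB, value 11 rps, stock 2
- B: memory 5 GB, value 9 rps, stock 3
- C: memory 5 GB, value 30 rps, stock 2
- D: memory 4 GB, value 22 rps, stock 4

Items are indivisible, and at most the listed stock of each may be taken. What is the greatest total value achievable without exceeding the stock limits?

140 rps

Top feasible selections:
- 2×A + 1×C + 4×D: memory 25, value 140
- 1×A + 2×C + 3×D: memory 24, value 137
- 1×A + 1×C + 4×D: memory 23, value 129
- 2×C + 3×D: memory 22, value 126
Best: 140 rps.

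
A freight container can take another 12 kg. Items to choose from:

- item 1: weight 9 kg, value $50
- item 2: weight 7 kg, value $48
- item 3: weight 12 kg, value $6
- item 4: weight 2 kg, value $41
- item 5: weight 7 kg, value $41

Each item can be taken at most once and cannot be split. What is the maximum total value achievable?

Check high-value combinations within 12 kg:
- item 1+item 4: weight 9+2=11, value 50+41=91
- item 2+item 4: weight 7+2=9, value 48+41=89
- item 4+item 5: weight 2+7=9, value 41+41=82
- item 1: weight 9, value 50
- item 2: weight 7, value 48
Best: $91.

$91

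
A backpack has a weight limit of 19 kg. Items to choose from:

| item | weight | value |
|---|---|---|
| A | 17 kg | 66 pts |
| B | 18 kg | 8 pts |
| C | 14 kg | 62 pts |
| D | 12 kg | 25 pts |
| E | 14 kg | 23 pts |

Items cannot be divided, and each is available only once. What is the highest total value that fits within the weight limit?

66 pts

Check high-value combinations within 19 kg:
- A: weight 17, value 66
- C: weight 14, value 62
- D: weight 12, value 25
- E: weight 14, value 23
- B: weight 18, value 8
Best: 66 pts.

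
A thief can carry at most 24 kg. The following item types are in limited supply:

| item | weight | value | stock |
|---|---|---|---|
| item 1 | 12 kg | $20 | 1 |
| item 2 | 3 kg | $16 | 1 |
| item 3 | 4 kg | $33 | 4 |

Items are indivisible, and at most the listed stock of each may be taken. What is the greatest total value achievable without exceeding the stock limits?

$148

Top feasible selections:
- 1×item 2 + 4×item 3: weight 19, value 148
- 4×item 3: weight 16, value 132
Best: $148.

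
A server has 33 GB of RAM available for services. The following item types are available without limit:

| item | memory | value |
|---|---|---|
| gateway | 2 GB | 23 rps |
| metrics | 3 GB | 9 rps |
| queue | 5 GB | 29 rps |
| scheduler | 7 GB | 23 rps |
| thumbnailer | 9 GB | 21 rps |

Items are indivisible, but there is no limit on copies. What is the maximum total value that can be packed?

Best value-per-unit is gateway at 23/2, and filling with it alone uses memory 16×2=32. No mix of the others beats 16×23 = 368.

368 rps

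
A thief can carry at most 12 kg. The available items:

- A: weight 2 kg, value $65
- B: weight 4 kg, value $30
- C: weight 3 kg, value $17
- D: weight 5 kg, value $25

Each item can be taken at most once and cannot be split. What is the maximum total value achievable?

Check high-value combinations within 12 kg:
- A+B+D: weight 2+4+5=11, value 65+30+25=120
- A+B+C: weight 2+4+3=9, value 65+30+17=112
- A+C+D: weight 2+3+5=10, value 65+17+25=107
- A+B: weight 2+4=6, value 65+30=95
- A+D: weight 2+5=7, value 65+25=90
Best: $120.

$120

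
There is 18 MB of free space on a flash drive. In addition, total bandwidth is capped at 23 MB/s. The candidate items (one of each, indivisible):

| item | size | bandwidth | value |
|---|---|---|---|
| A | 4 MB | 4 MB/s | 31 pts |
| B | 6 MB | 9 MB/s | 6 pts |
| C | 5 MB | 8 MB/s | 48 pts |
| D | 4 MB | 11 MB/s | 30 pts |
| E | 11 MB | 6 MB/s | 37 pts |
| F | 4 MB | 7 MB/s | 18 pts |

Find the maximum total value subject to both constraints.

Feasible sets respecting both limits:
- A+C+D: size 13, bandwidth 23, value 109
- A+C+F: size 13, bandwidth 19, value 97
- A+B+C: size 15, bandwidth 21, value 85
- C+E: size 16, bandwidth 14, value 85
Best: 109 pts.

109 pts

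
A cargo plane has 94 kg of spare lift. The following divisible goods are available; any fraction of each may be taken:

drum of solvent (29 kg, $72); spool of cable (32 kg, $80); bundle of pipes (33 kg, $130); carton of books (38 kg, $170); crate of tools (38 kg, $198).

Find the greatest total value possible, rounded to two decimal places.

Take in order of value per unit:
- crate of tools (198/38 per unit): all 38 → value 198, running total 198.00
- carton of books (170/38 per unit): all 38 → value 170, running total 368.00
- bundle of pipes (130/33 per unit): 18 of 33 → value 18×130/33 = 70.9091, running total 438.91
Total 438.91.

438.91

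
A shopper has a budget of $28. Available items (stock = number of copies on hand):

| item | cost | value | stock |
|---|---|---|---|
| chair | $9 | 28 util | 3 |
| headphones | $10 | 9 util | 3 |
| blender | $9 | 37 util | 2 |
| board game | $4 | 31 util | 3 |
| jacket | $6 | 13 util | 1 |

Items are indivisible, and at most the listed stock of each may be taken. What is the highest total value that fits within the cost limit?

143 util

Best selections within cost 28 and stock limits:
- 1×blender + 3×board game + 1×jacket: cost 27, value 143
- 2×blender + 2×board game: cost 26, value 136
- 1×chair + 3×board game + 1×jacket: cost 27, value 134
- 1×blender + 3×board game: cost 21, value 130
Best: 143 util.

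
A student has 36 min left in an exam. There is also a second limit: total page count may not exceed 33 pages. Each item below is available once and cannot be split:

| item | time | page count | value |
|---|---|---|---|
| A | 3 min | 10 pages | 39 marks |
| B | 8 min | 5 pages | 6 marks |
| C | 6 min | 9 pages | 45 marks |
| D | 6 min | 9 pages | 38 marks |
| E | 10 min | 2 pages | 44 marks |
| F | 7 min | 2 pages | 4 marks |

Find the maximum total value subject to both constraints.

170 marks

Feasible sets respecting both limits:
- A+C+D+E+F: time 32, page count 32, value 170
- A+C+D+E: time 25, page count 30, value 166
- A+B+C+E+F: time 34, page count 28, value 138
Best: 170 marks.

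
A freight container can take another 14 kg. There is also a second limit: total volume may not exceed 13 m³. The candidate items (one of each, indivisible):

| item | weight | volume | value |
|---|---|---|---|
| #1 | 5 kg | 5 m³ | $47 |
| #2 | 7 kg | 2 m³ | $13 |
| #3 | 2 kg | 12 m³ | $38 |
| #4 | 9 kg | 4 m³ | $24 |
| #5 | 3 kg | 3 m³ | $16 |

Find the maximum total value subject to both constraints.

$71

Feasible sets respecting both limits:
- #1+#4: weight 14, volume 9, value 71
- #1+#5: weight 8, volume 8, value 63
- #1+#2: weight 12, volume 7, value 60
Best: $71.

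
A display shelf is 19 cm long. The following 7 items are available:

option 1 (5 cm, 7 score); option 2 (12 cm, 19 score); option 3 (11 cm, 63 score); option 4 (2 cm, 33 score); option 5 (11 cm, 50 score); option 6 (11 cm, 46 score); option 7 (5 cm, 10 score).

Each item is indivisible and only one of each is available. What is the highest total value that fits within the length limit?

This is a 0/1 knapsack; check combinations near the capacity.
- option 3+option 4+option 7: length 11+2+5=18, value 63+33+10=106
- option 1+option 3+option 4: length 5+11+2=18, value 7+63+33=103
- option 3+option 4: length 11+2=13, value 63+33=96
- option 4+option 5+option 7: length 2+11+5=18, value 33+50+10=93
- option 1+option 4+option 5: length 5+2+11=18, value 7+33+50=90
Best: 106 score.

106 score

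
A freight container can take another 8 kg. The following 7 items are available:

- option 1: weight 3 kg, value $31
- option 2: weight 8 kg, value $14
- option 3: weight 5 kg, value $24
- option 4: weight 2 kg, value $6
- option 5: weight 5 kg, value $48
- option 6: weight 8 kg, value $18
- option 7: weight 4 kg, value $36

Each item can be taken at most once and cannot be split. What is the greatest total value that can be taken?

$79

This is a 0/1 knapsack; check combinations near the capacity.
- option 1+option 5: weight 3+5=8, value 31+48=79
- option 1+option 7: weight 3+4=7, value 31+36=67
- option 1+option 3: weight 3+5=8, value 31+24=55
Best: $79.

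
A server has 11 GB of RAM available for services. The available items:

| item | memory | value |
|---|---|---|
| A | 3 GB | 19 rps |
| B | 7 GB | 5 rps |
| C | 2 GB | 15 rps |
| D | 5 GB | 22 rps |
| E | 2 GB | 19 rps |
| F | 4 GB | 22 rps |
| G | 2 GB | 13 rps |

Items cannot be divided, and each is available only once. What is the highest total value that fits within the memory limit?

75 rps

Check high-value combinations within 11 GB:
- A+C+E+F: memory 3+2+2+4=11, value 19+15+19+22=75
- A+E+F+G: memory 3+2+4+2=11, value 19+19+22+13=73
- C+E+F+G: memory 2+2+4+2=10, value 15+19+22+13=69
- C+D+E+G: memory 2+5+2+2=11, value 15+22+19+13=69
Best: 75 rps.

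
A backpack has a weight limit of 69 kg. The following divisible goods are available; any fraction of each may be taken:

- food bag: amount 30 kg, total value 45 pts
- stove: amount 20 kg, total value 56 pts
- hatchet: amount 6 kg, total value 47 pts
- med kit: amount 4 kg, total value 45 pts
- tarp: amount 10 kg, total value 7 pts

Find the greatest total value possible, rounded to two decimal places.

Take in order of value per unit:
- med kit (45/4 per unit): all 4 → value 45, running total 45.00
- hatchet (47/6 per unit): all 6 → value 47, running total 92.00
- stove (56/20 per unit): all 20 → value 56, running total 148.00
- food bag (45/30 per unit): all 30 → value 45, running total 193.00
- tarp (7/10 per unit): 9 of 10 → value 9×7/10 = 6.3000, running total 199.30
Total 199.30.

199.30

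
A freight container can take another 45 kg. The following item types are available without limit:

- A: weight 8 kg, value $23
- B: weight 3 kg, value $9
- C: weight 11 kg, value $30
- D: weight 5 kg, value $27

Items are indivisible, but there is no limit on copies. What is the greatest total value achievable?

Best value-per-unit is D at 27/5, and filling with it alone uses weight 9×5=45. No mix of the others beats 9×27 = 243.

$243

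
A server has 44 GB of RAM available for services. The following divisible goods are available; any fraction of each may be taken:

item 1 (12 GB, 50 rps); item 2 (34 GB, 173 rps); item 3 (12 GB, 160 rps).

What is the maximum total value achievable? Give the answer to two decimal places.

Take in order of value per unit:
- item 3 (160/12 per unit): all 12 → value 160, running total 160.00
- item 2 (173/34 per unit): 32 of 34 → value 32×173/34 = 162.8235, running total 322.82
Total 322.82.

322.82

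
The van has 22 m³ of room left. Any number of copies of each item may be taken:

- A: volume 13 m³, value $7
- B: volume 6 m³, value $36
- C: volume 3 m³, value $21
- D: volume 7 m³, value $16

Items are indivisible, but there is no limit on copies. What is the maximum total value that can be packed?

$147

Best value-per-unit is C at 21/3, and filling with it alone uses volume 7×3=21. No mix of the others beats 7×21 = 147.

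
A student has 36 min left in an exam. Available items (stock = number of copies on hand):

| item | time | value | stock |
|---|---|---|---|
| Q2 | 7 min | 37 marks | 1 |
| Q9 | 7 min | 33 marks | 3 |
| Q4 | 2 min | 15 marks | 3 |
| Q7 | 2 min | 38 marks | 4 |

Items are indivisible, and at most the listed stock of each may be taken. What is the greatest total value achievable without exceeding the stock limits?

Top feasible selections:
- 1×Q2 + 2×Q9 + 3×Q4 + 4×Q7: time 35, value 300
- 3×Q9 + 3×Q4 + 4×Q7: time 35, value 296
- 1×Q2 + 3×Q9 + 4×Q7: time 36, value 288
Best: 300 marks.

300 marks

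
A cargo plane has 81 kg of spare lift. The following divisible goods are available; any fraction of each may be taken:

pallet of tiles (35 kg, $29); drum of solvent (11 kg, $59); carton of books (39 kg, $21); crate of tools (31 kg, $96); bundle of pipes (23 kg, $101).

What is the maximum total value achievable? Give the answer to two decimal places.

269.26

Take in order of value per unit:
- drum of solvent (59/11 per unit): all 11 → value 59, running total 59.00
- bundle of pipes (101/23 per unit): all 23 → value 101, running total 160.00
- crate of tools (96/31 per unit): all 31 → value 96, running total 256.00
- pallet of tiles (29/35 per unit): 16 of 35 → value 16×29/35 = 13.2571, running total 269.26
Total 269.26.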